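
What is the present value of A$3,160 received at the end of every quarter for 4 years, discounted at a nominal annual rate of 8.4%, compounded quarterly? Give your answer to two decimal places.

Periodic rate i = 0.084/4 = 0.021; n = 4 × 4 = 16 periods.
PV = PMT · [1 − (1+i)^(−n)] / i = 3160 · 13.470768 = 42,567.6261

A$42,567.63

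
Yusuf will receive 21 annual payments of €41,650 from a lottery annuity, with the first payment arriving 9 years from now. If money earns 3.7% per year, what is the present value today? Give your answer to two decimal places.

PV at t=8 (ordinary 21-year annuity): 41650 × a(21|0.037) = 41650 × 14.424884 = 600,796.4337
Discount back 8 years: 600,796.4337 × (1+0.037)^(−8) = 600,796.4337 × 0.747773 = 449,259.5264

€449,259.53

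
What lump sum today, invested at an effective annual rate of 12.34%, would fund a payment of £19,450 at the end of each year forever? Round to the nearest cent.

£157,617.50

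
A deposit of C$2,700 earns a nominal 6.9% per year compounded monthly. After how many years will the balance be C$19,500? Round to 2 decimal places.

28.74 years

Periodic rate i = 0.069/12 = 0.00575.
n = ln(19500/2700) / ln(1+0.00575) = ln(7.22222) / 0.005734 = 344.8420 months
= 344.8420/12 years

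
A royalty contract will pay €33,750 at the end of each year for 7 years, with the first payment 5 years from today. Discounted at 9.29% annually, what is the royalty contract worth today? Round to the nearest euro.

€117,913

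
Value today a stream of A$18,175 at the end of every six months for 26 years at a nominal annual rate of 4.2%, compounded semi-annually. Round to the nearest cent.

A$571,767.68

i = 0.042/2 = 0.021 per half-year; n = 26·2 = 52.
PV = PMT · [1 − (1+i)^(−n)] / i = 18175 · 31.459019 = 571,767.6763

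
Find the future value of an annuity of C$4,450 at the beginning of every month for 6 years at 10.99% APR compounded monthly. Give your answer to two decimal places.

i = 0.1099/12 = 0.00915833 per month; n = 6·12 = 72.
Accumulation factor s(72|0.00915833) × (1+i) = 102.238553; FV = 4450 × 102.238553 = 454,961.5613
Payments are at the start of each period, so multiply by (1+i).

C$454,961.56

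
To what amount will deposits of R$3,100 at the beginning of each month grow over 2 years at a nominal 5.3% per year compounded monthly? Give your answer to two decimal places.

Periodic rate i = 0.053/12 = 0.00441667; n = 2 × 12 = 24 periods.
Accumulation factor s(24|0.00441667) × (1+i) = 25.370976; FV = 3100 × 25.370976 = 78,650.0267
Payments are at the start of each period, so multiply by (1+i).

R$78,650.03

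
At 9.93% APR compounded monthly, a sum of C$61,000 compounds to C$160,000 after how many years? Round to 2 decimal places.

Periodic rate i = 0.0993/12 = 0.008275.
n = ln(160000/61000) / ln(1+0.008275) = ln(2.62295) / 0.008241 = 117.0132 months
= 117.0132/12 years

9.75 years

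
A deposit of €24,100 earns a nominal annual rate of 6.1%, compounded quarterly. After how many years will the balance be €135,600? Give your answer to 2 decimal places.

Periodic rate i = 0.061/4 = 0.01525.
(1+i)^n = 135600/24100 = 5.62656, so n = ln 5.62656 / ln 1.01525 = 114.1401 quarters
= 114.1401/4 years

28.54 years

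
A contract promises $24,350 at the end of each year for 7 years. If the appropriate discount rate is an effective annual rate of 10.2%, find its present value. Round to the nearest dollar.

$117,769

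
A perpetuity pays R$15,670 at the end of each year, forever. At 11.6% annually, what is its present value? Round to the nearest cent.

R$135,086.21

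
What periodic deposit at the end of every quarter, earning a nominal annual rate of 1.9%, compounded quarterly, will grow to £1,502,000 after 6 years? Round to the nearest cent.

With 4 periods per year: i = 0.00475, n = 24.
PMT = 1.502e+06 / ( [(1+0.00475)^24 − 1] / 0.00475 ) = 1.502e+06 / 25.357827 = 59,232.2041

£59,232.20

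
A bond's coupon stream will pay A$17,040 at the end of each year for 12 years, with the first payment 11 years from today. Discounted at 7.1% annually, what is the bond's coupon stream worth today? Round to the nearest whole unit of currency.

Value one period before first payment (t=10): 17040 × [1 − (1+0.071)^(−12)] / 0.071 = 17040 × 7.900528 = 134,624.9990
Discount back 10 years: 134,624.9990 × (1+0.071)^(−10) = 134,624.9990 × 0.503623 = 67,800.2047

A$67,800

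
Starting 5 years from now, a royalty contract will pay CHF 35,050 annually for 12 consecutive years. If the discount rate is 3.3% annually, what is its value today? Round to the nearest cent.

CHF 300,981.73

Value one period before first payment (t=4): 35050 × [1 − (1+0.033)^(−12)] / 0.033 = 35050 × 9.778076 = 342,721.5588
PV₀ = 342,721.5588 / (1+0.033)^4 = 342,721.5588 / 1.138679 = 300,981.7330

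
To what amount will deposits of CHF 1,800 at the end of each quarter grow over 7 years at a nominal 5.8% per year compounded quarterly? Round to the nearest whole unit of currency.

CHF 61,626

Periodic rate i = 0.058/4 = 0.0145; n = 7 × 4 = 28 periods.
FV = 1800 × [(1+0.0145)^28 − 1] / 0.0145 = 1800 × 34.236797 = 61,626.2346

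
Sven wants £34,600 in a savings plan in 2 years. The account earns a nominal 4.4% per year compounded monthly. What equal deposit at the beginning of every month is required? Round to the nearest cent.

£1,376.76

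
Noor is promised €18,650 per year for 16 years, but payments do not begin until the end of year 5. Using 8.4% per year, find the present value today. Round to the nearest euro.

€116,559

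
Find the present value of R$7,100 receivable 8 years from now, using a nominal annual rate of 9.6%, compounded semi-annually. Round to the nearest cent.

R$3,353.34

With 2 periods per year: i = 0.048, n = 16.
PV = FV·(1+i)^(−n) = 7,100 × 0.472302 = 3,353.3418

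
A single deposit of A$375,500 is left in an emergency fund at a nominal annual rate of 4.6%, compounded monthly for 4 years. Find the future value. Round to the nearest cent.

i = 0.046/12 = 0.00383333 per month; n = 4·12 = 48.
375,500 × (1+0.00383333)^48 = 375,500 × 1.201593 = 451,198.1966

A$451,198.20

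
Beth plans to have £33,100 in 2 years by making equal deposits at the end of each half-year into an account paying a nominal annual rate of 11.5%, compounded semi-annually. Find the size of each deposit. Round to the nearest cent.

i = 0.115/2 = 0.0575 per half-year; n = 2·2 = 4.
PMT = 33100 / ( [(1+0.0575)^4 − 1] / 0.0575 ) = 33100 / 4.358415 = 7,594.5038

£7,594.50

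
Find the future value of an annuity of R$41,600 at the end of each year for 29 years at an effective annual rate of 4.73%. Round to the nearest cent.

Accumulation factor s(29|0.0473) = 59.619197; FV = 41600 × 59.619197 = 2,480,158.6090

R$2,480,158.61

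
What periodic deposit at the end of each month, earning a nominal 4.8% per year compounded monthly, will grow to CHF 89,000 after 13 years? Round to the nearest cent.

With 12 periods per year: i = 0.004, n = 156.
FV-annuity factor = 216.014261; PMT = 89000 / 216.014261 = 412.0098

CHF 412.01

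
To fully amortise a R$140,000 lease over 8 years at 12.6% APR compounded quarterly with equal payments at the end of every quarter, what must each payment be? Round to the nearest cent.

R$7,007.43

Periodic rate i = 0.126/4 = 0.0315; n = 8 × 4 = 32 periods.
PMT = 140000 / ( [1 − (1+0.0315)^(−32)] / 0.0315 ) = 140000 / 19.978808 = 7,007.4251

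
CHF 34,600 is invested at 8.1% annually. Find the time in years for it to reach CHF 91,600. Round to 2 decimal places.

n = ln(91600/34600) / ln(1+0.081) = ln(2.64740) / 0.077887 = 12.4999 years

12.50 years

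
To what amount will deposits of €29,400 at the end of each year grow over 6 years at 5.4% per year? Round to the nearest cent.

€201,999.56

Accumulation factor s(6|0.054) = 6.870733; FV = 29400 × 6.870733 = 201,999.5631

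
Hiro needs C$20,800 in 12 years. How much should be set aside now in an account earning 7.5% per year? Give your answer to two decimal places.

PV = FV·(1+i)^(−n) = 20,800 × 0.419854 = 8,732.9659

C$8,732.97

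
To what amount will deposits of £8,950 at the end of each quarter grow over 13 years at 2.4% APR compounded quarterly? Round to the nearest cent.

With 4 periods per year: i = 0.006, n = 52.
Accumulation factor s(52|0.006) = 60.813610; FV = 8950 × 60.813610 = 544,281.8061

£544,281.81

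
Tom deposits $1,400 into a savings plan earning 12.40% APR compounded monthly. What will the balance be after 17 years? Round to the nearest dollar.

$11,400

With 12 periods per year: i = 0.0103333, n = 204.
1,400 × (1+0.0103333)^204 = 1,400 × 8.143199 = 11,400.4788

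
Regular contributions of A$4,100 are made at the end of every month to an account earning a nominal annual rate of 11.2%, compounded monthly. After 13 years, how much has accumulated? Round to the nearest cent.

A$1,432,030.55

With 12 periods per year: i = 0.00933333, n = 156.
FV = PMT · [(1+i)^n − 1] / i = 4100 · 349.275745 = 1,432,030.5534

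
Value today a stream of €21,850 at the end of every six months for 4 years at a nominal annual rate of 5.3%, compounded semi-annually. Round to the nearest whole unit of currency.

€155,670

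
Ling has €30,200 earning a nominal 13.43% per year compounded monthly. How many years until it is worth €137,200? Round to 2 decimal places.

Periodic rate i = 0.1343/12 = 0.0111917.
(1+i)^n = 137200/30200 = 4.54305, so n = ln 4.54305 / ln 1.01119 = 135.9987 months
= 135.9987/12 years

11.33 years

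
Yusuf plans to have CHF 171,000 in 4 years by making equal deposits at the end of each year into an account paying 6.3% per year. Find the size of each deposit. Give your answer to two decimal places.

PMT = 171000 / ( [(1+0.063)^4 − 1] / 0.063 ) = 171000 / 4.394126 = 38,915.5883

CHF 38,915.59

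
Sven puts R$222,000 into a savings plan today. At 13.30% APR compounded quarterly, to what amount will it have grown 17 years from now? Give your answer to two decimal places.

R$2,052,679.40

i = 0.133/4 = 0.03325 per quarter; n = 17·4 = 68.
FV = PV·(1+i)^n = 222,000 × 9.246304 = 2,052,679.3972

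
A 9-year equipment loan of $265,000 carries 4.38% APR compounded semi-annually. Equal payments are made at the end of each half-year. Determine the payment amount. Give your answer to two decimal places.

$17,972.71

Periodic rate i = 0.0438/2 = 0.0219; n = 9 × 2 = 18 periods.
Annuity-PV factor = 14.744577; PMT = 265000 / 14.744577 = 17,972.7097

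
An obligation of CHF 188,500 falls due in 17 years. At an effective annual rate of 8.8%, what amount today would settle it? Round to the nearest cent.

CHF 44,938.66

PV = 188,500 / (1 + 0.088)^17 = 188,500 / 4.194606 = 44,938.6616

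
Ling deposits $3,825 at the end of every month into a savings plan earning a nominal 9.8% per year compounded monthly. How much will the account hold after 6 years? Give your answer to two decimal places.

Periodic rate i = 0.098/12 = 0.00816667; n = 6 × 12 = 72 periods.
Accumulation factor s(72|0.00816667) = 97.480389; FV = 3825 × 97.480389 = 372,862.4877

$372,862.49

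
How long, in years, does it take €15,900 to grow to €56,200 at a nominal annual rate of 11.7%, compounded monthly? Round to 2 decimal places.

Periodic rate i = 0.117/12 = 0.00975.
n = ln(56200/15900) / ln(1+0.00975) = ln(3.53459) / 0.009703 = 130.1275 months
= 130.1275/12 years

10.84 years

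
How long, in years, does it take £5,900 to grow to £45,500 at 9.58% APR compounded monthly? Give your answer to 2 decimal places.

21.41 years

Periodic rate i = 0.0958/12 = 0.00798333.
n = ln(45500/5900) / ln(1+0.00798333) = ln(7.71186) / 0.007952 = 256.8981 months
= 256.8981/12 years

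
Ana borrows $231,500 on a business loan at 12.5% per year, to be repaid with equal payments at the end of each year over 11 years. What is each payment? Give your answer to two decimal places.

Annuity-PV factor = 5.810161; PMT = 231500 / 5.810161 = 39,843.9924

$39,843.99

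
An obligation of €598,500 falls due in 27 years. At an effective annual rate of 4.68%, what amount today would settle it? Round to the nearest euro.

€174,078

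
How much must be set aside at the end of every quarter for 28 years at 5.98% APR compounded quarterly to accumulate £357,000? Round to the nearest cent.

£1,249.95

Periodic rate i = 0.0598/4 = 0.01495; n = 28 × 4 = 112 periods.
PMT = 357000 / ( [(1+0.01495)^112 − 1] / 0.01495 ) = 357000 / 285.610572 = 1,249.9537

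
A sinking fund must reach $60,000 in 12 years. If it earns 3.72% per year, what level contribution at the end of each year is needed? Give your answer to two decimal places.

$4,057.70

PMT = 60000 / ( [(1+0.0372)^12 − 1] / 0.0372 ) = 60000 / 14.786711 = 4,057.6973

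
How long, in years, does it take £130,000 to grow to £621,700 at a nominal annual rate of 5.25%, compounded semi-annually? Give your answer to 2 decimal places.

30.20 years

Periodic rate i = 0.0525/2 = 0.02625.
n = ln(621700/130000) / ln(1+0.02625) = ln(4.78231) / 0.025911 = 60.3952 half-years
= 60.3952/2 years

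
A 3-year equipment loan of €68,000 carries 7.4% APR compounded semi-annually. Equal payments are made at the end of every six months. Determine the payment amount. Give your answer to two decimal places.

With 2 periods per year: i = 0.037, n = 6.
PMT = 68000 / ( [1 − (1+0.037)^(−6)] / 0.037 ) = 68000 / 5.293724 = 12,845.3998

€12,845.40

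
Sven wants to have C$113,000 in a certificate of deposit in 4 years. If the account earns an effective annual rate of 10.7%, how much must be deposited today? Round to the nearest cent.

C$75,246.79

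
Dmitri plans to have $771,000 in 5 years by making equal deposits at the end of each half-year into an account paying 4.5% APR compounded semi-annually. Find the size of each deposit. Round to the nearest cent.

$69,611.80

Periodic rate i = 0.045/2 = 0.0225; n = 5 × 2 = 10 periods.
FV-annuity factor = 11.075708; PMT = 771000 / 11.075708 = 69,611.8037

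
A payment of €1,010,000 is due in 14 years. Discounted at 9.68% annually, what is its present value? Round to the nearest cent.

€277,036.63

PV = 1,010,000 / (1 + 0.0968)^14 = 1,010,000 / 3.645727 = 277,036.6257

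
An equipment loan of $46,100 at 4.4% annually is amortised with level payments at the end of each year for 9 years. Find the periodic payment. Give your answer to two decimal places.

PMT = 46100 / ( [1 − (1+0.044)^(−9)] / 0.044 ) = 46100 / 7.301645 = 6,313.6454

$6,313.65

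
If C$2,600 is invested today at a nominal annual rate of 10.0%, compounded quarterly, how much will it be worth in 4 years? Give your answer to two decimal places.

Periodic rate i = 0.1/4 = 0.025; n = 4 × 4 = 16 periods.
2,600 × (1+0.025)^16 = 2,600 × 1.484506 = 3,859.7146

C$3,859.71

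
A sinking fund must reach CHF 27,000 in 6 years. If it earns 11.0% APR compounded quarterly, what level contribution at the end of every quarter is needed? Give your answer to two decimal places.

i = 0.11/4 = 0.0275 per quarter; n = 6·4 = 24.
FV-annuity factor = 33.368222; PMT = 27000 / 33.368222 = 809.1531

CHF 809.15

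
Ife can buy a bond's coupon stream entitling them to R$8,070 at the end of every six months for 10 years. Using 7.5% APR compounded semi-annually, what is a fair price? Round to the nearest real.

i = 0.075/2 = 0.0375 per half-year; n = 10·2 = 20.
Annuity factor a(20|0.0375) = 13.896204; PV = 8070 × 13.896204 = 112,142.3680

R$112,142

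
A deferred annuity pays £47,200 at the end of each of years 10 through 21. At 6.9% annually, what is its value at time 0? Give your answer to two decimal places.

£206,741.61

Value one period before first payment (t=9): 47200 × [1 − (1+0.069)^(−12)] / 0.069 = 47200 × 7.985190 = 376,900.9511
Discount back 9 years: 376,900.9511 × (1+0.069)^(−9) = 376,900.9511 × 0.548530 = 206,741.6064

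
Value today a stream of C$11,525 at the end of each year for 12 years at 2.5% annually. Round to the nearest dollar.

C$118,221

PV = 11525 × [1 − (1+0.025)^(−12)] / 0.025 = 11525 × 10.257765 = 118,220.7370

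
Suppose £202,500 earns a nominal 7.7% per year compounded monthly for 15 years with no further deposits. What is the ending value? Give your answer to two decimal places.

£640,372.50

i = 0.077/12 = 0.00641667 per month; n = 15·12 = 180.
FV = 202,500 × (1 + 0.00641667)^180 = 640,372.4995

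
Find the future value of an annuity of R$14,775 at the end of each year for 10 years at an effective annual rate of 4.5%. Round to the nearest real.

R$181,558

FV = PMT · [(1+i)^n − 1] / i = 14775 · 12.288209 = 181,558.2935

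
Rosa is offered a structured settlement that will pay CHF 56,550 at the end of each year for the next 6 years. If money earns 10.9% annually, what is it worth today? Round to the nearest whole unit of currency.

Annuity factor a(6|0.109) = 4.242753; PV = 56550 × 4.242753 = 239,927.6832

CHF 239,928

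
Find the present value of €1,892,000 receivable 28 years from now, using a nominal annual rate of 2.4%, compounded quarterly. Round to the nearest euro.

Periodic rate i = 0.024/4 = 0.006; n = 28 × 4 = 112 periods.
PV = FV·(1+i)^(−n) = 1,892,000 × 0.511713 = 968,160.3474

€968,160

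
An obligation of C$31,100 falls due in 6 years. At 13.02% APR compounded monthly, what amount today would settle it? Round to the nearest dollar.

With 12 periods per year: i = 0.01085, n = 72.
Discount factor = (1+0.01085)^(−72) = 0.459787; PV = 31,100 × 0.459787 = 14,299.3692

C$14,299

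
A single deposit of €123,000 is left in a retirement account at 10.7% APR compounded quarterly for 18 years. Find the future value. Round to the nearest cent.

€822,932.74

With 4 periods per year: i = 0.02675, n = 72.
FV = PV·(1+i)^n = 123,000 × 6.690510 = 822,932.7408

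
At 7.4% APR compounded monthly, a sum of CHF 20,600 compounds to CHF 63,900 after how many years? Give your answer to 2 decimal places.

Periodic rate i = 0.074/12 = 0.00616667.
n = ln(63900/20600) / ln(1+0.00616667) = ln(3.10194) / 0.006148 = 184.1376 months
= 184.1376/12 years

15.34 years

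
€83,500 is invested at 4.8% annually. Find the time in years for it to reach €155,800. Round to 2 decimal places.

n = ln(155800/83500) / ln(1+0.048) = ln(1.86587) / 0.046884 = 13.3037 years

13.30 years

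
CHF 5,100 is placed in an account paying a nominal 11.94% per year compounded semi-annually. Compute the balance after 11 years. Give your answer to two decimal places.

CHF 18,263.95

i = 0.1194/2 = 0.0597 per half-year; n = 11·2 = 22.
5,100 × (1+0.0597)^22 = 5,100 × 3.581167 = 18,263.9509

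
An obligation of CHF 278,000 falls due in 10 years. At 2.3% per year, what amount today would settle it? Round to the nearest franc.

Discount factor = (1+0.023)^(−10) = 0.796606; PV = 278,000 × 0.796606 = 221,456.5137

CHF 221,457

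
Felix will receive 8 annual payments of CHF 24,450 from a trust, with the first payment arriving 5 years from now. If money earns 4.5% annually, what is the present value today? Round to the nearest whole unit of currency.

PV at t=4 (ordinary 8-year annuity): 24450 × a(8|0.045) = 24450 × 6.595886 = 161,269.4143
PV₀ = 161,269.4143 / (1+0.045)^4 = 161,269.4143 / 1.192519 = 135,234.2968

CHF 135,234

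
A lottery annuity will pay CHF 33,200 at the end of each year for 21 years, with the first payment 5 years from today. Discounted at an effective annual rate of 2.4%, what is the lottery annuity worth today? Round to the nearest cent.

Value one period before first payment (t=4): 33200 × [1 − (1+0.024)^(−21)] / 0.024 = 33200 × 16.345153 = 542,659.0689
Discount back 4 years: 542,659.0689 × (1+0.024)^(−4) = 542,659.0689 × 0.909495 = 493,545.5480

CHF 493,545.55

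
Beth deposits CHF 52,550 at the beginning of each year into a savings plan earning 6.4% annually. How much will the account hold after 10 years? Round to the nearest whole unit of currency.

Accumulation factor s(10|0.064) × (1+i) = 14.290618; FV = 52550 × 14.290618 = 750,971.9802
Payments are at the start of each period, so multiply by (1+i).

CHF 750,972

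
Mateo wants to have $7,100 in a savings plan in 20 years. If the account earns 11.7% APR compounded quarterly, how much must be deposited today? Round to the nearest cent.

With 4 periods per year: i = 0.02925, n = 80.
PV = FV·(1+i)^(−n) = 7,100 × 0.099616 = 707.2750

$707.27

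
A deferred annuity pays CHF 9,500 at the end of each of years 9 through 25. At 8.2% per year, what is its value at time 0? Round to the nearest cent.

CHF 45,520.44

Value one period before first payment (t=8): 9500 × [1 − (1+0.082)^(−17)] / 0.082 = 9500 × 9.001212 = 85,511.5107
PV₀ = 85,511.5107 / (1+0.082)^8 = 85,511.5107 / 1.878530 = 45,520.4444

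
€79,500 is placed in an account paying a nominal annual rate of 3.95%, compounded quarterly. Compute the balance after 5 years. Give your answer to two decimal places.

Periodic rate i = 0.0395/4 = 0.009875; n = 5 × 4 = 20 periods.
79,500 × (1+0.009875)^20 = 79,500 × 1.217173 = 96,765.2786

€96,765.28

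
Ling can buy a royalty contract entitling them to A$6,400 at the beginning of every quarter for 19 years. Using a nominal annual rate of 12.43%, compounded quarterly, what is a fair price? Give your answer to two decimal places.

With 4 periods per year: i = 0.031075, n = 76.
Annuity factor a(76|0.031075) × (1+i) = 29.938160; PV = 6400 × 29.938160 = 191,604.2239
Payments are at the start of each period, so multiply by (1+i).

A$191,604.22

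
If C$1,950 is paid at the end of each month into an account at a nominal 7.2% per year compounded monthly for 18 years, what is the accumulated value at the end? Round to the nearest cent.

C$858,170.13

Periodic rate i = 0.072/12 = 0.006; n = 18 × 12 = 216 periods.
Accumulation factor s(216|0.006) = 440.087245; FV = 1950 × 440.087245 = 858,170.1285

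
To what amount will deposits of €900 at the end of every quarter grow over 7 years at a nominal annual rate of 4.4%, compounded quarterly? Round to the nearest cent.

€29,324.83

With 4 periods per year: i = 0.011, n = 28.
FV = 900 × [(1+0.011)^28 − 1] / 0.011 = 900 × 32.583150 = 29,324.8350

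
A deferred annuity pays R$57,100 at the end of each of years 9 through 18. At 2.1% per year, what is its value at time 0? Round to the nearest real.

R$432,078

Value one period before first payment (t=8): 57100 × [1 − (1+0.021)^(−10)] / 0.021 = 57100 × 8.935768 = 510,232.3662
PV₀ = 510,232.3662 / (1+0.021)^8 = 510,232.3662 / 1.180880 = 432,077.9140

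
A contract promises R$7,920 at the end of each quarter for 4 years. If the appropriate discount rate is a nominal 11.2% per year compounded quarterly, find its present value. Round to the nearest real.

Periodic rate i = 0.112/4 = 0.028; n = 4 × 4 = 16 periods.
PV = 7920 × [1 − (1+0.028)^(−16)] / 0.028 = 7920 × 12.755330 = 101,022.2120

R$101,022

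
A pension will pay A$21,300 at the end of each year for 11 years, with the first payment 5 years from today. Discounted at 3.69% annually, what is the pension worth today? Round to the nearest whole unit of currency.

A$164,154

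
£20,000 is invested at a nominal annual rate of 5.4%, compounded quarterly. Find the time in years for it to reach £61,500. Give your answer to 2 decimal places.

Periodic rate i = 0.054/4 = 0.0135.
(1+i)^n = 61500/20000 = 3.07500, so n = ln 3.07500 / ln 1.0135 = 83.7682 quarters
= 83.7682/4 years

20.94 years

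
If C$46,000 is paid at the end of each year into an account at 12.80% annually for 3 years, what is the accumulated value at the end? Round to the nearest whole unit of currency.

Accumulation factor s(3|0.128) = 3.400384; FV = 46000 × 3.400384 = 156,417.6640

C$156,418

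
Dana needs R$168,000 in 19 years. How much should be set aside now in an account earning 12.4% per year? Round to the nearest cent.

PV = FV·(1+i)^(−n) = 168,000 × 0.108503 = 18,228.4343

R$18,228.43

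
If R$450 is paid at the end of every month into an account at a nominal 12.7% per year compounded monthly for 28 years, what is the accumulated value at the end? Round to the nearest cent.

R$1,419,072.56

With 12 periods per year: i = 0.0105833, n = 336.
FV = PMT · [(1+i)^n − 1] / i = 450 · 3153.494580 = 1,419,072.5611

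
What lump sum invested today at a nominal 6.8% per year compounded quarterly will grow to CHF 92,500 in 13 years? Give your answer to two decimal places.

With 4 periods per year: i = 0.017, n = 52.
PV = 92,500 / (1 + 0.017)^52 = 92,500 / 2.402645 = 38,499.2422

CHF 38,499.24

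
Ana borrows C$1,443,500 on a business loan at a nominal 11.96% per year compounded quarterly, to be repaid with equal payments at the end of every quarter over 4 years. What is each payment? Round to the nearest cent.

Periodic rate i = 0.1196/4 = 0.0299; n = 4 × 4 = 16 periods.
Annuity-PV factor = 12.570710; PMT = 1.4435e+06 / 12.570710 = 114,830.4254

C$114,830.43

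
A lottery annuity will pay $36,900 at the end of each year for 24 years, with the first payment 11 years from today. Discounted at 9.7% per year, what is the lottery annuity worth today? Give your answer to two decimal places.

PV at t=10 (ordinary 24-year annuity): 36900 × a(24|0.097) = 36900 × 9.191723 = 339,174.5633
Discount back 10 years: 339,174.5633 × (1+0.097)^(−10) = 339,174.5633 × 0.396218 = 134,386.9195

$134,386.92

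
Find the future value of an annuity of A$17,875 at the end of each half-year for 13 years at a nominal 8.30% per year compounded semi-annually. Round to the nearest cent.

With 2 periods per year: i = 0.0415, n = 26.
Accumulation factor s(26|0.0415) = 45.261051; FV = 17875 × 45.261051 = 809,041.2908

A$809,041.29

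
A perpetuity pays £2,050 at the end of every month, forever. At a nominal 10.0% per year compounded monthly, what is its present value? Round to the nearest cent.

Periodic rate i = 0.1/12 = 0.00833333.
PV = C/r = 2050/0.00833333 = 246,000.0000

£246,000.00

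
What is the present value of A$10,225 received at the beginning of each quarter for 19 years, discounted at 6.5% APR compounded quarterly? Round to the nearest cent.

A$451,624.43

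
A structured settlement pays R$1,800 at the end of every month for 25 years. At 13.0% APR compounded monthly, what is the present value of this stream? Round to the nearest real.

i = 0.13/12 = 0.0108333 per month; n = 25·12 = 300.
Annuity factor a(300|0.0108333) = 88.665428; PV = 1800 × 88.665428 = 159,597.7705

R$159,598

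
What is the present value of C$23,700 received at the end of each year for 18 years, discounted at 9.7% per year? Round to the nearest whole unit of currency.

PV = PMT · [1 − (1+i)^(−n)] / i = 23700 · 8.361637 = 198,170.7987

C$198,171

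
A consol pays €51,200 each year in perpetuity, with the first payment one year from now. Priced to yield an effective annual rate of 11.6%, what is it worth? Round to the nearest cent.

€441,379.31

PV = C/r = 51200/0.116 = 441,379.3103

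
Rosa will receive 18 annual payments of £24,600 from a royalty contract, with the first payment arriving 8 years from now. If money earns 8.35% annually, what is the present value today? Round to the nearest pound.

£128,377

Value one period before first payment (t=7): 24600 × [1 − (1+0.0835)^(−18)] / 0.0835 = 24600 × 9.148610 = 225,055.8113
PV₀ = 225,055.8113 / (1+0.0835)^7 = 225,055.8113 / 1.753083 = 128,377.1772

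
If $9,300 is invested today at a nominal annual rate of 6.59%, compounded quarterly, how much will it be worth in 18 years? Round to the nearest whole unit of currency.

$30,161

With 4 periods per year: i = 0.016475, n = 72.
FV = 9,300 × (1 + 0.016475)^72 = 30,160.9816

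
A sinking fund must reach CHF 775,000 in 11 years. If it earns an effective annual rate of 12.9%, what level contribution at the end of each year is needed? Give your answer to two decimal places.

CHF 35,722.12

PMT = 775000 / ( [(1+0.129)^11 − 1] / 0.129 ) = 775000 / 21.695238 = 35,722.1249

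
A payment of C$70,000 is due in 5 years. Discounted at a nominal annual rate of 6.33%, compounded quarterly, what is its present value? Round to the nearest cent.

Periodic rate i = 0.0633/4 = 0.015825; n = 5 × 4 = 20 periods.
Discount factor = (1+0.015825)^(−20) = 0.730503; PV = 70,000 × 0.730503 = 51,135.2170

C$51,135.22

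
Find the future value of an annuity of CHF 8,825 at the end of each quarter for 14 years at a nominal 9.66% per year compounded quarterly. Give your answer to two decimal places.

With 4 periods per year: i = 0.02415, n = 56.
Accumulation factor s(56|0.02415) = 116.150963; FV = 8825 × 116.150963 = 1,025,032.2460

CHF 1,025,032.25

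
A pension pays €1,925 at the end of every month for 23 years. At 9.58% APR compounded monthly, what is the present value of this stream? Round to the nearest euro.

€214,266

With 12 periods per year: i = 0.00798333, n = 276.
Annuity factor a(276|0.00798333) = 111.307215; PV = 1925 × 111.307215 = 214,266.3890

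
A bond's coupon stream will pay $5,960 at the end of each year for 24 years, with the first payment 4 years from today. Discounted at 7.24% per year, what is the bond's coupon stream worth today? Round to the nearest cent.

$54,277.63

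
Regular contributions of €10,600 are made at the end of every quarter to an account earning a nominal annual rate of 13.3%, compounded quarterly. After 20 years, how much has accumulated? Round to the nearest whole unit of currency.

i = 0.133/4 = 0.03325 per quarter; n = 20·4 = 80.
Accumulation factor s(80|0.03325) = 381.682263; FV = 10600 × 381.682263 = 4,045,831.9874

€4,045,832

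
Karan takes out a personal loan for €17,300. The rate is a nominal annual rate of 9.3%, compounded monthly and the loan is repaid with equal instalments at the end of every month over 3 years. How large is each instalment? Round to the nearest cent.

€552.55

i = 0.093/12 = 0.00775 per month; n = 3·12 = 36.
Annuity-PV factor = 31.309154; PMT = 17300 / 31.309154 = 552.5540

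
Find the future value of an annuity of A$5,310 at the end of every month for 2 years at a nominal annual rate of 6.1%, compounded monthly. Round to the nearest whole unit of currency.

A$135,175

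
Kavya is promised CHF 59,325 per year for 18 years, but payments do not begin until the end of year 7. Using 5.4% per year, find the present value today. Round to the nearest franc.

PV at t=6 (ordinary 18-year annuity): 59325 × a(18|0.054) = 59325 × 11.332717 = 672,313.4094
Discount back 6 years: 672,313.4094 × (1+0.054)^(−6) = 672,313.4094 × 0.729384 = 490,374.7595

CHF 490,375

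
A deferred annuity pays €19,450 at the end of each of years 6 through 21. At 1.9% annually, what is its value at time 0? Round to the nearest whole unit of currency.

€242,282

PV at t=5 (ordinary 16-year annuity): 19450 × a(16|0.019) = 19450 × 13.685884 = 266,190.4488
PV₀ = 266,190.4488 / (1+0.019)^5 = 266,190.4488 / 1.098679 = 242,282.2222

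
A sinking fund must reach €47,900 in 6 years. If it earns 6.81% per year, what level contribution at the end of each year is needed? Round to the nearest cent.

€6,728.36

PMT = 47900 / ( [(1+0.0681)^6 − 1] / 0.0681 ) = 47900 / 7.119120 = 6,728.3597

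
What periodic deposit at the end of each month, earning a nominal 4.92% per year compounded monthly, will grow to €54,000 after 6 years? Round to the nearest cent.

€646.26

i = 0.0492/12 = 0.0041 per month; n = 6·12 = 72.
FV-annuity factor = 83.557196; PMT = 54000 / 83.557196 = 646.2639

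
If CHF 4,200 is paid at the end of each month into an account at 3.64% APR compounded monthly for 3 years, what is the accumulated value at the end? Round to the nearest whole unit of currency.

CHF 159,509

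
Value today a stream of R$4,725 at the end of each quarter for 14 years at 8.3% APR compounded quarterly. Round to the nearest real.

Periodic rate i = 0.083/4 = 0.02075; n = 14 × 4 = 56 periods.
PV = 4725 × [1 − (1+0.02075)^(−56)] / 0.02075 = 4725 × 32.934823 = 155,617.0379

R$155,617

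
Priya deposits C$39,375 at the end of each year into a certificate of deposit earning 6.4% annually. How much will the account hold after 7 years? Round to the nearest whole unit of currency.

C$334,565

Accumulation factor s(7|0.064) = 8.496895; FV = 39375 × 8.496895 = 334,565.2385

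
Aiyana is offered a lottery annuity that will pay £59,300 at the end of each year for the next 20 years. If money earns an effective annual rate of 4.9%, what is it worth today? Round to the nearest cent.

£745,315.53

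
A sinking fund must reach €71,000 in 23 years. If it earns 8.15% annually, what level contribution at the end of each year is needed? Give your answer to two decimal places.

FV-annuity factor = 62.109422; PMT = 71000 / 62.109422 = 1,143.1438

€1,143.14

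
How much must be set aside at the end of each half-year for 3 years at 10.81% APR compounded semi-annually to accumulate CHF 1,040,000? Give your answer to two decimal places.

CHF 151,347.61

Periodic rate i = 0.1081/2 = 0.05405; n = 3 × 2 = 6 periods.
FV-annuity factor = 6.871598; PMT = 1.04e+06 / 6.871598 = 151,347.6142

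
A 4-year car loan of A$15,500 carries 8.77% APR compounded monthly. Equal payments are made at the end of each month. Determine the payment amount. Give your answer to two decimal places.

i = 0.0877/12 = 0.00730833 per month; n = 4·12 = 48.
Annuity-PV factor = 40.361683; PMT = 15500 / 40.361683 = 384.0276

A$384.03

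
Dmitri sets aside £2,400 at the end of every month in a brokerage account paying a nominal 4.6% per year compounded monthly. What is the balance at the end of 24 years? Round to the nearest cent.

With 12 periods per year: i = 0.00383333, n = 288.
FV = 2400 × [(1+0.00383333)^288 − 1] / 0.00383333 = 2400 × 524.308027 = 1,258,339.2648

£1,258,339.26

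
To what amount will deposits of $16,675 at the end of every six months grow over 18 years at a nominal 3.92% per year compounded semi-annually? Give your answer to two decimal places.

$860,366.78

With 2 periods per year: i = 0.0196, n = 36.
Accumulation factor s(36|0.0196) = 51.596209; FV = 16675 × 51.596209 = 860,366.7837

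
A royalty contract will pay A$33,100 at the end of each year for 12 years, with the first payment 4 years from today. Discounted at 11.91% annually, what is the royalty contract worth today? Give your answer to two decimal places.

A$146,903.49

Value one period before first payment (t=3): 33100 × [1 − (1+0.1191)^(−12)] / 0.1191 = 33100 × 6.220293 = 205,891.6852
PV₀ = 205,891.6852 / (1+0.1191)^3 = 205,891.6852 / 1.401544 = 146,903.4926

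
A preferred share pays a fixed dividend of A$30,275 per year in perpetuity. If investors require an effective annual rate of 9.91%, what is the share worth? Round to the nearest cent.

A$305,499.50

PV = C/r = 30275/0.0991 = 305,499.4955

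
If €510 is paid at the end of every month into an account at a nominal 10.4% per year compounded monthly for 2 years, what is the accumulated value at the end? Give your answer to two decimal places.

€13,541.11

Periodic rate i = 0.104/12 = 0.00866667; n = 2 × 12 = 24 periods.
FV = PMT · [(1+i)^n − 1] / i = 510 · 26.551189 = 13,541.1062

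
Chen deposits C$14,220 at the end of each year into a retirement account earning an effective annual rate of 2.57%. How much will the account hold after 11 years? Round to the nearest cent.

C$178,152.27

FV = PMT · [(1+i)^n − 1] / i = 14220 · 12.528289 = 178,152.2737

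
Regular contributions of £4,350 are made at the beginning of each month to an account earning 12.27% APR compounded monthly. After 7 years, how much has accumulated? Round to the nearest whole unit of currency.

£580,325

Periodic rate i = 0.1227/12 = 0.010225; n = 7 × 12 = 84 periods.
FV = 4350 × [(1+0.010225)^84 − 1] / 0.010225 × (1+i) = 4350 × 133.407958 = 580,324.6166
(Beginning-of-period payments → annuity-due factor ×(1+i).)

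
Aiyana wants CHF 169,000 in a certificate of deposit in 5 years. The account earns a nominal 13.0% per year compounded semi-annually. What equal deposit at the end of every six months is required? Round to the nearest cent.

CHF 12,523.69

With 2 periods per year: i = 0.065, n = 10.
FV-annuity factor = 13.494423; PMT = 169000 / 13.494423 = 12,523.6926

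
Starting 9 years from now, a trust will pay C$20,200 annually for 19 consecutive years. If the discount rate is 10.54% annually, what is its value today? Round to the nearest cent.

PV at t=8 (ordinary 19-year annuity): 20200 × a(19|0.1054) = 20200 × 8.074186 = 163,098.5594
Discount back 8 years: 163,098.5594 × (1+0.1054)^(−8) = 163,098.5594 × 0.448585 = 73,163.4950

C$73,163.49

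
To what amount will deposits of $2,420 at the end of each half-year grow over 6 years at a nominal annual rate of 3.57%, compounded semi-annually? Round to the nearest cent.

i = 0.0357/2 = 0.01785 per half-year; n = 6·2 = 12.
FV = 2420 × [(1+0.01785)^12 − 1] / 0.01785 = 2420 × 13.251094 = 32,067.6483

$32,067.65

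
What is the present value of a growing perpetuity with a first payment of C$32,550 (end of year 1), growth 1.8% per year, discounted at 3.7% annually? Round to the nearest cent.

PV = D₁/(r − g) = 32550/(0.037 − 0.018) = 1,713,157.8947

C$1,713,157.89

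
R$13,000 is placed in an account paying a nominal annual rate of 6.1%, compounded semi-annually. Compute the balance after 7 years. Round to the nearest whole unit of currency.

R$19,798

With 2 periods per year: i = 0.0305, n = 14.
FV = PV·(1+i)^n = 13,000 × 1.522902 = 19,797.7255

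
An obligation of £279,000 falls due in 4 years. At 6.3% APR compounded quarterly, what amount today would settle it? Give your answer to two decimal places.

£217,277.58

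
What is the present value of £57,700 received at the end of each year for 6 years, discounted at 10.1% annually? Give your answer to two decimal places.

£250,563.82

Annuity factor a(6|0.101) = 4.342527; PV = 57700 × 4.342527 = 250,563.8186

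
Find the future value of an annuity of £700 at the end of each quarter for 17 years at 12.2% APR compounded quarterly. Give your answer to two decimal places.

£154,085.32

i = 0.122/4 = 0.0305 per quarter; n = 17·4 = 68.
Accumulation factor s(68|0.0305) = 220.121889; FV = 700 × 220.121889 = 154,085.3222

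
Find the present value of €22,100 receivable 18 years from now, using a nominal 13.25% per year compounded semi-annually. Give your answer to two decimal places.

€2,195.16

Periodic rate i = 0.1325/2 = 0.06625; n = 18 × 2 = 36 periods.
Discount factor = (1+0.06625)^(−36) = 0.099329; PV = 22,100 × 0.099329 = 2,195.1625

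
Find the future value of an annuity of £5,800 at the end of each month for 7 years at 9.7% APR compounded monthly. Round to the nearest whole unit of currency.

With 12 periods per year: i = 0.00808333, n = 84.
FV = 5800 × [(1+0.00808333)^84 − 1] / 0.00808333 = 5800 × 119.570683 = 693,509.9593

£693,510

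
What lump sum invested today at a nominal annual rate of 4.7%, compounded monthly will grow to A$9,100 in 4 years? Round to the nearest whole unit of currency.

A$7,543

With 12 periods per year: i = 0.00391667, n = 48.
PV = FV·(1+i)^(−n) = 9,100 × 0.828919 = 7,543.1632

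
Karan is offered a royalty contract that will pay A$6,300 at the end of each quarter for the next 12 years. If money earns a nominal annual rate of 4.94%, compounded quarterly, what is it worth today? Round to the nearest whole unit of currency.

A$227,112

i = 0.0494/4 = 0.01235 per quarter; n = 12·4 = 48.
Annuity factor a(48|0.01235) = 36.049559; PV = 6300 × 36.049559 = 227,112.2232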